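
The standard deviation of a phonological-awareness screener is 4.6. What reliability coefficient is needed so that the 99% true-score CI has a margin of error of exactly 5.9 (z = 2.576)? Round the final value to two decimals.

0.75

Required SEM = 5.9 / 2.576 ≃ 2.290
Required reliability = 1 − (SEM/SD)² = 1 − 0.248 ≃ 0.752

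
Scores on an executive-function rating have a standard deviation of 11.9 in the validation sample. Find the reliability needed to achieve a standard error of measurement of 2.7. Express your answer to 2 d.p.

r = 1 − (2.7000/11.9)² ≈ 1 − 0.0515 ≈ 0.9485

0.95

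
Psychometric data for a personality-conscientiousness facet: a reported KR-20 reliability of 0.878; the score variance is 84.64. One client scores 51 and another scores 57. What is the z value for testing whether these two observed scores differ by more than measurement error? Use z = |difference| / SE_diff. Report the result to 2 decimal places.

SD = √84.64 ≈ 9.20000
The standard error of measurement is 9.20000*√(1 − 0.87800) ≈ 9.20000*0.34928 ≈ 3.21342.
SE_diff = √2 * SEM ≈ 4.54446
z = |51 − 57| / 4.54446 = 6 / 4.54446 ≈ 1.32029

1.32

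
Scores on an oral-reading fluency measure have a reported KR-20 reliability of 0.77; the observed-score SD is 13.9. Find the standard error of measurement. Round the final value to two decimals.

6.67

SEM = 13.900×√(1 − 0.770) ≈ 6.666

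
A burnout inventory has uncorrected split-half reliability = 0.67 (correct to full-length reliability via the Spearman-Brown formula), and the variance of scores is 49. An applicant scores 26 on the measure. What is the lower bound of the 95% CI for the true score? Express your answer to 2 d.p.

SD = √49 = 7.000
Full-length reliability (Spearman-Brown) = 2(0.67)/(1+0.67) ≈ 0.802
SEM = 7.000·√(1 − 0.802) ≈ 3.112
Margin = 1.96 · 3.112 ≈ 6.099
Lower limit = 26 − 6.099 ≈ 19.901

19.90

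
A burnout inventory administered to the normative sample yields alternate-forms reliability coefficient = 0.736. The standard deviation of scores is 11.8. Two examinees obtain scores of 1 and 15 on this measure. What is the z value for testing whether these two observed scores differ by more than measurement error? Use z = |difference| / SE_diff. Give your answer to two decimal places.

1.63

SEM = 11.8000×√(1 − 0.7360) ≈ 6.0629
SE_diff = √2 × SEM ≈ 8.5743
z = 14 / 8.5743 ≈ 1.6328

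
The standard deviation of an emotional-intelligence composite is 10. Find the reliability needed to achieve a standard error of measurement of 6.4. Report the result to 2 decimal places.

0.59

r = 1 − (SEM / SD)² = 1 − (6.400 / 10)² ≈ 1 − 0.410 ≈ 0.590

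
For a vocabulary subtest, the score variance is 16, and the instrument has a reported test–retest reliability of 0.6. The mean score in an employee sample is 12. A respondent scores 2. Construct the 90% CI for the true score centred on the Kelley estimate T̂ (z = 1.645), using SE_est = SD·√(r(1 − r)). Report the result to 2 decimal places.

SD = √16 = 4.000
Estimated true score = 0.600×2 + (1 − 0.600)×12 ≈ 6.000
SE_est = 4.000·√[r(1 − r)] ≈ 1.960
90% CI: 6.000 ± 3.224 ≈ (2.776, 9.224)

[2.78, 9.22]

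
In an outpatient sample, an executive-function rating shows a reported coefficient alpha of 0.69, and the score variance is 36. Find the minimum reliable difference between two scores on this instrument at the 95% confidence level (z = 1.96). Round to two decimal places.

9.26

SD = √36 = 6.0000
SEM = 6.0000 · √(1 − 0.6900) = 6.0000 · √0.3100 ≃ 6.0000 · 0.5568 ≃ 3.3407
SE_diff = √2 · SEM ≃ 4.7244
Minimum reliable difference = 1.96 · SE_diff ≃ 1.96 · 4.7244 ≃ 9.2598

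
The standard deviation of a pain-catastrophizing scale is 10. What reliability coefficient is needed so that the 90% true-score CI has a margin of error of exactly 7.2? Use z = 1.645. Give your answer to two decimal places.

0.81

SEM needed = half-width / z = 7.2/1.645 ≈ 4.3769
Required reliability = 1 − (SEM/SD)² = 1 − 0.1916 ≈ 0.8084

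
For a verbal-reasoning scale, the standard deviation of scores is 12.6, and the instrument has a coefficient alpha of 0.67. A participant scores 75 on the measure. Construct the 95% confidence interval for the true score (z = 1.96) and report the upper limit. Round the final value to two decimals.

The standard error of measurement is 12.600·√(1 − 0.670) ≃ 12.600·0.574 ≃ 7.238.
1.96 · SEM ≃ 14.187
Upper bound: 75 + 14.187 = 89.187

89.19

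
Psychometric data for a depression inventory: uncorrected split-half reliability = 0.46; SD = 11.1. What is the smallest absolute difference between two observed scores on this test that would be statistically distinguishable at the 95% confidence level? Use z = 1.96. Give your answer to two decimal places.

18.71

r_full = 2·0.46 / (1 + 0.46) ≈ 0.63014
The standard error of measurement is 11.10000×√(1 − 0.63014) ≈ 11.10000×0.60816 ≈ 6.75062.
Standard error of the difference = 6.75062·√2 ≈ 9.54681
Smallest detectable difference = 1.96×9.54681 ≈ 18.71175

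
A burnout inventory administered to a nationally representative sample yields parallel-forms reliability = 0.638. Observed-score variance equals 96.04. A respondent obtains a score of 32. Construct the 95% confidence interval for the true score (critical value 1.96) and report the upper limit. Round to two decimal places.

43.56

SD = √96.04 = 9.800
SEM = 9.800 × √(1 − 0.638) = 9.800 × √0.362 ≈ 9.800 × 0.602 ≈ 5.896
Half-width = 1.96×5.896 ≈ 11.557
Upper bound: 32 + 11.557 = 43.557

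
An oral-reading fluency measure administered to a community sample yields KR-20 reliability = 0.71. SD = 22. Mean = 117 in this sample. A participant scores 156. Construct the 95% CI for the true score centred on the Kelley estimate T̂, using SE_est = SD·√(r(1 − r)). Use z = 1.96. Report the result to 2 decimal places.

[125.12, 164.26]

T̂ = r·X + (1 − r)·M = 0.710·156 + 0.290·117 = 110.760 + 33.930 ≈ 144.690
SE_est = 22.000·√(0.710·0.290) ≈ 9.983
95% CI: 144.690 ± 19.566 ≈ (125.124, 164.256)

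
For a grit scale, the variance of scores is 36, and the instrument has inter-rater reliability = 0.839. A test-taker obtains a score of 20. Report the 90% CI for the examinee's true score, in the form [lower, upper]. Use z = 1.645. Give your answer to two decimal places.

SD = √36 ≈ 6.0000
The standard error of measurement is 6.0000·√(1 − 0.8390) ≈ 6.0000·0.4012 ≈ 2.4075.
1.645 · SEM ≈ 3.9603
CI = 20 ± 3.9603 → [16.0397, 23.9603]

[16.04, 23.96]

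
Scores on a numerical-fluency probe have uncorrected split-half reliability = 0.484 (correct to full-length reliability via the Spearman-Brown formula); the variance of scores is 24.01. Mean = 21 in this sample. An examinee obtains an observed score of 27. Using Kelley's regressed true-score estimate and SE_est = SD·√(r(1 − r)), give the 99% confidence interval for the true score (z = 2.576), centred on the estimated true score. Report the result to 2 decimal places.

σ = 24.01^(1/2) = 4.900
Spearman-Brown: r = 2(0.484) / (1 + 0.484) = 0.968 / 1.484 ≃ 0.652
T̂ = 0.652(27) + 0.348(21) ≃ 24.914
SE_est = SD * √(r(1 − r)) = 4.900 * √0.227 ≃ 4.900 * 0.476 ≃ 2.334
99% CI: 24.914 ± 6.011 ≃ (18.902, 30.925)

[18.90, 30.93]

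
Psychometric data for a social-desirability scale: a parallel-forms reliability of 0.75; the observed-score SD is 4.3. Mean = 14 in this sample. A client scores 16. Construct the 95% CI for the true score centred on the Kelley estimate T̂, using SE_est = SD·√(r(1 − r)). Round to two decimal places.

T̂ = 0.750(16) + 0.250(14) ≈ 15.500
SE_est = 4.300·√[r(1 − r)] ≈ 1.862
95% CI: 15.500 ± 3.649 ≈ (11.851, 19.149)

[11.85, 19.15]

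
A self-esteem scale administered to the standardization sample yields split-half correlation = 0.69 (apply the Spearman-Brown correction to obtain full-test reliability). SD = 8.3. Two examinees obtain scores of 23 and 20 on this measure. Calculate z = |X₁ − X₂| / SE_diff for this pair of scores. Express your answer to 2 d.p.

Spearman-Brown: r = 2(0.69) / (1 + 0.69) = 1.380 / 1.690 ≈ 0.817
SEM = 8.300 * √(1 − 0.817) = 8.300 * √0.183 ≈ 8.300 * 0.428 ≈ 3.555
SE_diff = SEM * √2 ≈ 3.555 * 1.414 ≈ 5.027
z = 3 / 5.027 ≈ 0.597

0.60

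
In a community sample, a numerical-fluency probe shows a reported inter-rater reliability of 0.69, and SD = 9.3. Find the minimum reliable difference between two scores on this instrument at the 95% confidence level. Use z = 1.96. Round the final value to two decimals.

14.35

SEM = 9.30000 * √(1 − 0.69000) = 9.30000 * √0.31000 ≈ 9.30000 * 0.55678 ≈ 5.17802
SE_diff = √2 * SEM ≈ 7.32283
Minimum reliable difference = 1.96 * SE_diff ≈ 1.96 * 7.32283 ≈ 14.35274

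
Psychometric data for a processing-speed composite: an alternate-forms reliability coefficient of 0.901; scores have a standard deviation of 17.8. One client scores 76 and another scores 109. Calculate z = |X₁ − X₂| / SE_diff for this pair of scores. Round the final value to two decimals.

SEM = 17.800 · √(1 − 0.901) = 17.800 · √0.099 ≃ 17.800 · 0.315 ≃ 5.601
SE_diff = √2 · SEM ≃ 7.920
z = 33 / 7.920 ≃ 4.166

4.17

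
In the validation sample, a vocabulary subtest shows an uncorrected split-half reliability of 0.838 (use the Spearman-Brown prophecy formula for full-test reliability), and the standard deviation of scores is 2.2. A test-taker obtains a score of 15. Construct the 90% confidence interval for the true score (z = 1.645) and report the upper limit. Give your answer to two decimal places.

16.07

r_full = 2·0.838 / (1 + 0.838) ≈ 0.912
SEM = 2.200×√(1 − 0.912) ≈ 0.653
1.645 × SEM ≈ 1.074
Upper bound: 15 + 1.074 = 16.074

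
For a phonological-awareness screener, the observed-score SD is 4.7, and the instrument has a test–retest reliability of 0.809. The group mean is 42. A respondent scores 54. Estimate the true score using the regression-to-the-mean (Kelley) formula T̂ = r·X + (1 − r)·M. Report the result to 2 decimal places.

51.71

Estimated true score = 0.8090·54 + (1 − 0.8090)·42 ≈ 51.7080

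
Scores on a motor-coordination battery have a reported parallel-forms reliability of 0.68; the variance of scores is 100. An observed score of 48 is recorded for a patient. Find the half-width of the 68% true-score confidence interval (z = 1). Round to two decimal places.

SD = √100 ≈ 10.00000
SEM = 10.00000 * √(1 − 0.68000) = 10.00000 * √0.32000 ≈ 10.00000 * 0.56569 ≈ 5.65685
Margin = 1 * 5.65685 ≈ 5.65685

5.66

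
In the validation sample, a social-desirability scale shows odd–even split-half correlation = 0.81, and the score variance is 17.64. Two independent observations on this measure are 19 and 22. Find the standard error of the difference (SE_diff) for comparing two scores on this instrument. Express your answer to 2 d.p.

SD = √17.64 = 4.20000
r_full = 2·0.81 / (1 + 0.81) ≃ 0.89503
The standard error of measurement is 4.20000×√(1 − 0.89503) ≃ 4.20000×0.32399 ≃ 1.36078.
SE_diff = √2 × SEM ≃ 1.92443

1.92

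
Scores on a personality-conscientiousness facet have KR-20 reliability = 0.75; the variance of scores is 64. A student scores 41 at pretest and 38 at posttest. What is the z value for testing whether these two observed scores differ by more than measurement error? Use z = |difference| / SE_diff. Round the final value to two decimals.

σ = 64^(1/2) = 8.000
SEM = 8.000 × √(1 − 0.750) = 8.000 × √0.250 ≈ 8.000 × 0.500 ≈ 4.000
Standard error of the difference = 4.000·√2 ≈ 5.657
z = 3 / 5.657 ≈ 0.530

0.53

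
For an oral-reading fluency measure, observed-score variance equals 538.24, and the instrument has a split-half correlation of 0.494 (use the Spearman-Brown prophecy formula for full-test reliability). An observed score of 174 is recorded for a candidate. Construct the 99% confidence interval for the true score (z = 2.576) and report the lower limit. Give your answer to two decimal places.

139.22

σ = 538.24^(1/2) = 23.2000
r_full = 2·0.494 / (1 + 0.494) ≈ 0.6613
SEM = 23.2000 × √(1 − 0.6613) = 23.2000 × √0.3387 ≈ 23.2000 × 0.5820 ≈ 13.5017
Margin = 2.576 × 13.5017 ≈ 34.7803
Lower bound: 174 − 34.7803 = 139.2197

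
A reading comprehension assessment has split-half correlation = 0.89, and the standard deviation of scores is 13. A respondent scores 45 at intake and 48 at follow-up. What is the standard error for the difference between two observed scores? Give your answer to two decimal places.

4.44

Spearman-Brown: r = 2(0.89) / (1 + 0.89) = 1.7800 / 1.8900 ≃ 0.9418
SEM = 13.0000·√(1 − 0.9418) ≃ 3.1362
SE_diff = SEM · √2 ≃ 3.1362 · 1.4142 ≃ 4.4353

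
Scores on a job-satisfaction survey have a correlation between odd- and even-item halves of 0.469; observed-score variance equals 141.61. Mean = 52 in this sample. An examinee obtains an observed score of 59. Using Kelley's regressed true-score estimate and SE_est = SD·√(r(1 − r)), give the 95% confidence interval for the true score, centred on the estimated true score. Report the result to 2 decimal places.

SD = √141.61 ≃ 11.9000
r_full = 2·0.469 / (1 + 0.469) ≃ 0.6385
T̂ = 0.6385(59) + 0.3615(52) ≃ 56.4697
SE_est = 11.9000·√[r(1 − r)] ≃ 5.7171
95% CI: 56.4697 ± 11.2055 ≃ (45.2642, 67.6752)

[45.26, 67.68]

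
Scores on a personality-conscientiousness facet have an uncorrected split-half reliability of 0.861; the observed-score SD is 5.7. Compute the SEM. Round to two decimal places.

1.56

r_full = 2·0.861 / (1 + 0.861) ≈ 0.9253
SEM = 5.7000×√(1 − 0.9253) ≈ 1.5578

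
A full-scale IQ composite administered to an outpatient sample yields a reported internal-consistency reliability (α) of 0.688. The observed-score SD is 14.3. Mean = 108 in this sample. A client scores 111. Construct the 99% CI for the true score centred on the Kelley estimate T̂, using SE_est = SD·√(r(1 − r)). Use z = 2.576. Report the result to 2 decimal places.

[93.00, 127.13]

T̂ = r·X + (1 − r)·M = 0.6880·111 + 0.3120·108 = 76.3680 + 33.6960 ≃ 110.0640
SE_est = 14.3000·√[r(1 − r)] ≃ 6.6253
CI = 110.0640 ± 2.576 · 6.6253 → [92.9971, 127.1309]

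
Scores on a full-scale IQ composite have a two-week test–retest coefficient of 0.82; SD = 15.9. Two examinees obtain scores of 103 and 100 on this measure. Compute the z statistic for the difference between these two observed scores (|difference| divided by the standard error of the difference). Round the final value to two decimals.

The standard error of measurement is 15.900·√(1 − 0.820) ≈ 15.900·0.424 ≈ 6.746.
SE_diff = √2 · SEM ≈ 9.540
z = 3 / 9.540 ≈ 0.314

0.31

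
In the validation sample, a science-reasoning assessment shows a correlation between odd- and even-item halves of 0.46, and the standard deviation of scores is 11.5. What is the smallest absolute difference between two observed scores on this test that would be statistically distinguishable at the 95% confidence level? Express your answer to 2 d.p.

19.39

Spearman-Brown: r = 2(0.46) / (1 + 0.46) = 0.92000 / 1.46000 ≈ 0.63014
SEM = 11.50000*√(1 − 0.63014) ≈ 6.99388
SE_diff = SEM * √2 ≈ 6.99388 * 1.41421 ≈ 9.89084
Minimum reliable difference = 1.96 * SE_diff ≈ 1.96 * 9.89084 ≈ 19.38605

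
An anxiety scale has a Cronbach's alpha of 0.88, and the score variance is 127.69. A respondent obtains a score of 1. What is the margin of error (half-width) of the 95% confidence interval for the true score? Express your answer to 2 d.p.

σ = 127.69^(1/2) = 11.300
SEM = 11.300 × √(1 − 0.880) = 11.300 × √0.120 ≈ 11.300 × 0.346 ≈ 3.914
Margin = 1.96 × 3.914 ≈ 7.672

7.67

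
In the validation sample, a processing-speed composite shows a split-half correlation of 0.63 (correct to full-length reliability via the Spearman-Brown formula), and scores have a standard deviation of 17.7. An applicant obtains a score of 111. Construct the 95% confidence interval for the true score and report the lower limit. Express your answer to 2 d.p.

Spearman-Brown: r = 2(0.63) / (1 + 0.63) = 1.26000 / 1.63000 ≈ 0.77301
The standard error of measurement is 17.70000×√(1 − 0.77301) ≈ 17.70000×0.47644 ≈ 8.43297.
1.96 × SEM ≈ 16.52861
Lower limit = 111 − 16.52861 ≈ 94.47139

94.47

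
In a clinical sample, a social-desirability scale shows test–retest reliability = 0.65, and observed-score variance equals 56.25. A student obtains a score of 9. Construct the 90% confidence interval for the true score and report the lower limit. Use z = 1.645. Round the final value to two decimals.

σ = 56.25^(1/2) = 7.500
The standard error of measurement is 7.500·√(1 − 0.650) ≈ 7.500·0.592 ≈ 4.437.
1.645 · SEM ≈ 7.299
Lower bound: 9 − 7.299 = 1.701

1.70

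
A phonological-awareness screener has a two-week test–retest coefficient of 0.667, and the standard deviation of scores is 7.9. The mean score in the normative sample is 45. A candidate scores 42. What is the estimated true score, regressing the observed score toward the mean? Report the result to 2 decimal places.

T̂ = 0.667(42) + 0.333(45) ≈ 42.999

43.00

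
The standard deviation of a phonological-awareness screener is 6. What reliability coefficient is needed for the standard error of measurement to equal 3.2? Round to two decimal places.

r = 1 − (SEM / SD)² = 1 − (3.2000 / 6)² ≃ 1 − 0.2844 ≃ 0.7156

0.72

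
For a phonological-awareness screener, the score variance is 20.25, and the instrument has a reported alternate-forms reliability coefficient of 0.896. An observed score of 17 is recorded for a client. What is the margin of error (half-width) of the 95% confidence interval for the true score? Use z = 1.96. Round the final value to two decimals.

2.84

SD = √20.25 = 4.500
SEM = 4.500 · √(1 − 0.896) = 4.500 · √0.104 ≃ 4.500 · 0.322 ≃ 1.451
1.96 · SEM ≃ 2.844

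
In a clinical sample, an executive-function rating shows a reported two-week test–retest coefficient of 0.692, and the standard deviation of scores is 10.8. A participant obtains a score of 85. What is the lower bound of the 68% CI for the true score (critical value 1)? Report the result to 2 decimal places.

79.01

SEM = 10.80000 × √(1 − 0.69200) = 10.80000 × √0.30800 ≃ 10.80000 × 0.55498 ≃ 5.99376
1 × SEM ≃ 5.99376
Lower limit = 85 − 5.99376 ≃ 79.00624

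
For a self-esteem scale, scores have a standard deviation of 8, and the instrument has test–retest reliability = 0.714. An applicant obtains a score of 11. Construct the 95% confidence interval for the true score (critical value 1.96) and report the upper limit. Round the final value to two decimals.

SEM = 8.000·√(1 − 0.714) ≈ 4.278
1.96 · SEM ≈ 8.386
Upper limit = 11 + 8.386 ≈ 19.386

19.39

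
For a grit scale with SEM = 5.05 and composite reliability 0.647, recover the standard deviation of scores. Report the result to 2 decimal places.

σ = SEM·(1 − r)^(−1/2) ≈ 5.05·1.6831 ≈ 8.4997

8.50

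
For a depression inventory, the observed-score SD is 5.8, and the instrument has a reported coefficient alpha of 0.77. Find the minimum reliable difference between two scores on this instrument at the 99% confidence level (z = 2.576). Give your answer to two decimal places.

10.13

The standard error of measurement is 5.8000×√(1 − 0.7700) ≈ 5.8000×0.4796 ≈ 2.7816.
SE_diff = SEM × √2 ≈ 2.7816 × 1.4142 ≈ 3.9338
Smallest detectable difference = 2.576×3.9338 ≈ 10.1333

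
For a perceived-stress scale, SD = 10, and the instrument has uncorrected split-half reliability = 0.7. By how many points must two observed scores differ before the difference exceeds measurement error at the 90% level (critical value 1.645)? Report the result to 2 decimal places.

Spearman-Brown: r = 2(0.7) / (1 + 0.7) = 1.4000 / 1.7000 ≃ 0.8235
The standard error of measurement is 10.0000·√(1 − 0.8235) ≃ 10.0000·0.4201 ≃ 4.2008.
Standard error of the difference = 4.2008·√2 ≃ 5.9409
Minimum reliable difference = 1.645 · SE_diff ≃ 1.645 · 5.9409 ≃ 9.7728

9.77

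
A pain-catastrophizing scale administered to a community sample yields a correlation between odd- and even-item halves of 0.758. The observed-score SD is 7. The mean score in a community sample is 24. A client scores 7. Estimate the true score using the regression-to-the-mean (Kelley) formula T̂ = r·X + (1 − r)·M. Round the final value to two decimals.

9.34

r_full = 2·0.758 / (1 + 0.758) ≈ 0.86234
Estimated true score = 0.86234·7 + (1 − 0.86234)·24 ≈ 9.34016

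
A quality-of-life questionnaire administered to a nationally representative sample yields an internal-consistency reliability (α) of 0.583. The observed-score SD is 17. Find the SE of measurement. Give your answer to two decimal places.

10.98

SEM = 17.0000·√(1 − 0.5830) ≈ 10.9778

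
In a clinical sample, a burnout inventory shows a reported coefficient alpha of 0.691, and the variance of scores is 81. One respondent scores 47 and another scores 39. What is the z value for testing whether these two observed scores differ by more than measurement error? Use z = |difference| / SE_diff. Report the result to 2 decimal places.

σ = 81^(1/2) = 9.0000
SEM = 9.0000×√(1 − 0.6910) ≈ 5.0029
SE_diff = SEM × √2 ≈ 5.0029 × 1.4142 ≈ 7.0752
z = 8 / 7.0752 ≈ 1.1307

1.13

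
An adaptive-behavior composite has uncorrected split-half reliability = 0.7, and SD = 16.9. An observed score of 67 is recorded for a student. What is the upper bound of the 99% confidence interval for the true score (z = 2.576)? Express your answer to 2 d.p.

85.29

r_full = 2·0.7 / (1 + 0.7) ≈ 0.82353
The standard error of measurement is 16.90000·√(1 − 0.82353) ≈ 16.90000·0.42008 ≈ 7.09942.
Margin = 2.576 · 7.09942 ≈ 18.28811
Upper limit = 67 + 18.28811 ≈ 85.28811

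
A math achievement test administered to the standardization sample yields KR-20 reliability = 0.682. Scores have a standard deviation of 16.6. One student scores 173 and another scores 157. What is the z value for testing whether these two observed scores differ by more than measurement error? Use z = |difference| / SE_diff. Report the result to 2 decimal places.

SEM = 16.6000 * √(1 − 0.6820) = 16.6000 * √0.3180 ≈ 16.6000 * 0.5639 ≈ 9.3610
SE_diff = SEM * √2 ≈ 9.3610 * 1.4142 ≈ 13.2384
z = 16 / 13.2384 ≈ 1.2086

1.21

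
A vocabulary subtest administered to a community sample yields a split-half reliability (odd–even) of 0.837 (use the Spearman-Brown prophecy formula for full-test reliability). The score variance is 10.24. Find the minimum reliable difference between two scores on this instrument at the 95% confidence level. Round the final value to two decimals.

2.64

SD = √10.24 ≈ 3.2000
Spearman-Brown: r = 2(0.837) / (1 + 0.837) = 1.6740 / 1.8370 ≈ 0.9113
SEM = 3.2000 * √(1 − 0.9113) = 3.2000 * √0.0887 ≈ 3.2000 * 0.2979 ≈ 0.9532
Standard error of the difference = 0.9532·√2 ≈ 1.3480
Minimum reliable difference = 1.96 * SE_diff ≈ 1.96 * 1.3480 ≈ 2.6422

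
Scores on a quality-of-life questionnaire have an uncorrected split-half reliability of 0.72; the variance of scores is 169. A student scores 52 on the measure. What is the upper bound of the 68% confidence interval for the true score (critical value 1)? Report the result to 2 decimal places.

57.25

SD = √169 = 13.000
r_full = 2·0.72 / (1 + 0.72) ≈ 0.837
SEM = 13.000 · √(1 − 0.837) = 13.000 · √0.163 ≈ 13.000 · 0.403 ≈ 5.245
1 · SEM ≈ 5.245
Upper limit = 52 + 5.245 ≈ 57.245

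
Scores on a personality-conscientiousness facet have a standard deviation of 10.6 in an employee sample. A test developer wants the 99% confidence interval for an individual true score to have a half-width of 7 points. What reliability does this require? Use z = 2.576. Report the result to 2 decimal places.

SEM needed = half-width / z = 7/2.576 ≃ 2.717
Required reliability = 1 − (SEM/SD)² = 1 − 0.066 ≃ 0.934

0.93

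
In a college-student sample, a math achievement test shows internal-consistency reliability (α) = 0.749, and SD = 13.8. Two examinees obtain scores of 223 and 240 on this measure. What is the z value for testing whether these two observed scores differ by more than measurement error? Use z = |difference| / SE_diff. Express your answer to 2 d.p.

SEM = 13.8000 * √(1 − 0.7490) = 13.8000 * √0.2510 ≈ 13.8000 * 0.5010 ≈ 6.9138
Standard error of the difference = 6.9138·√2 ≈ 9.7776
z = 17 / 9.7776 ≈ 1.7387

1.74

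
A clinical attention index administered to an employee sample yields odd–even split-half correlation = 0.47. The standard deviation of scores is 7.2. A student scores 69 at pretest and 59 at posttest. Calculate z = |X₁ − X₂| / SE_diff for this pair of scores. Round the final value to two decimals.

Spearman-Brown: r = 2(0.47) / (1 + 0.47) = 0.940 / 1.470 ≈ 0.639
SEM = 7.200·√(1 − 0.639) ≈ 4.323
SE_diff = √2 · SEM ≈ 6.114
z = |69 − 59| / 6.114 = 10 / 6.114 ≈ 1.636

1.64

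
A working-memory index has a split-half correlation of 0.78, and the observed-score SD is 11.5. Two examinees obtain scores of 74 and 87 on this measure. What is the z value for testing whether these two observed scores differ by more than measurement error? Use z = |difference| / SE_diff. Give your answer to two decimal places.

2.27

r_full = 2·0.78 / (1 + 0.78) ≈ 0.876
SEM = 11.500 × √(1 − 0.876) = 11.500 × √0.124 ≈ 11.500 × 0.352 ≈ 4.043
SE_diff = SEM × √2 ≈ 4.043 × 1.414 ≈ 5.718
z = 13 / 5.718 ≈ 2.274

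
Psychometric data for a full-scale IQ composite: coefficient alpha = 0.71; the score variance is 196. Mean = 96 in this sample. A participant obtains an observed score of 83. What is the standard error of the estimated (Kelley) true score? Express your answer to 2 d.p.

6.35

σ = 196^(1/2) = 14.0000
SE_est = SD · √(r(1 − r)) = 14.0000 · √0.2059 ≈ 14.0000 · 0.4538 ≈ 6.3527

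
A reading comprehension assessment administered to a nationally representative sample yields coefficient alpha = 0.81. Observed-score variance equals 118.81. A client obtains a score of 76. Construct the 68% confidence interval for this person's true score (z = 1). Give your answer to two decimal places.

SD = √118.81 ≈ 10.9000
SEM = 10.9000 * √(1 − 0.8100) = 10.9000 * √0.1900 ≈ 10.9000 * 0.4359 ≈ 4.7512
1 * SEM ≈ 4.7512
CI = 76 ± 4.7512 → [71.2488, 80.7512]

[71.25, 80.75]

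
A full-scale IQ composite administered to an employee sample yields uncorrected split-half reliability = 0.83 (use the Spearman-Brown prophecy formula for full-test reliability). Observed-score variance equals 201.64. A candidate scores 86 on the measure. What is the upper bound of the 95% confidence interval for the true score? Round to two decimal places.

SD = √201.64 ≈ 14.2000
Full-length reliability (Spearman-Brown) = 2(0.83)/(1+0.83) ≈ 0.9071
SEM = 14.2000 · √(1 − 0.9071) = 14.2000 · √0.0929 ≈ 14.2000 · 0.3048 ≈ 4.3280
Margin = 1.96 · 4.3280 ≈ 8.4829
Upper limit = 86 + 8.4829 ≈ 94.4829

94.48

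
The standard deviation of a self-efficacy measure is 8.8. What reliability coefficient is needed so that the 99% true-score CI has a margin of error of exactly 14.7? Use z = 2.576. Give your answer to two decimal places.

Required SEM = 14.7 / 2.576 ≃ 5.7065
Required reliability = 1 − (SEM/SD)² = 1 − 0.4205 ≃ 0.5795

0.58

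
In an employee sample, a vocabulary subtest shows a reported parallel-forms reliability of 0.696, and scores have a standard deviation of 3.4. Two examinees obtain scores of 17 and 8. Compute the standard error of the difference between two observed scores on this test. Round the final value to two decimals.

2.65

The standard error of measurement is 3.4000·√(1 − 0.6960) ≈ 3.4000·0.5514 ≈ 1.8746.
SE_diff = SEM · √2 ≈ 1.8746 · 1.4142 ≈ 2.6511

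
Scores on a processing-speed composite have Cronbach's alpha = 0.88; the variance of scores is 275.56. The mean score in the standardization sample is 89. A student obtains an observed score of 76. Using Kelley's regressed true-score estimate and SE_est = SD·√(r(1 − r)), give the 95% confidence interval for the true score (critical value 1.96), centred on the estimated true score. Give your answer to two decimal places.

SD = √275.56 = 16.60000
T̂ = r·X + (1 − r)·M = 0.88000*76 + 0.12000*89 = 66.88000 + 10.68000 ≈ 77.56000
SE_est = 16.60000·√[r(1 − r)] ≈ 5.39436
95% CI: 77.56000 ± 10.57295 ≈ (66.98705, 88.13295)

[66.99, 88.13]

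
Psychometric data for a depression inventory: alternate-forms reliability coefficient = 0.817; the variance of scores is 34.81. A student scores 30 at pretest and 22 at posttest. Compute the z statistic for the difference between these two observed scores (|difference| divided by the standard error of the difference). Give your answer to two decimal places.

σ = 34.81^(1/2) = 5.90000
SEM = 5.90000·√(1 − 0.81700) ≃ 2.52393
Standard error of the difference = 2.52393·√2 ≃ 3.56938
z = 8 / 3.56938 ≃ 2.24129

2.24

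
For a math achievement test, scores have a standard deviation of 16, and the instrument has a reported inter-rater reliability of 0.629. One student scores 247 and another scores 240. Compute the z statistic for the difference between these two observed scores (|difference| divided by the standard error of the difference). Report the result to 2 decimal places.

0.51

SEM = 16.000 × √(1 − 0.629) = 16.000 × √0.371 ≈ 16.000 × 0.609 ≈ 9.746
SE_diff = √2 × SEM ≈ 13.782
z = 7 / 13.782 ≈ 0.508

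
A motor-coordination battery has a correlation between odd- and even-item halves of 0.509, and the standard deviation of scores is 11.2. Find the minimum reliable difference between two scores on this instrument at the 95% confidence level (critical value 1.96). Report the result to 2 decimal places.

Full-length reliability (Spearman-Brown) = 2(0.509)/(1+0.509) ≈ 0.67462
The standard error of measurement is 11.20000*√(1 − 0.67462) ≈ 11.20000*0.57042 ≈ 6.38872.
Standard error of the difference = 6.38872·√2 ≈ 9.03502
Minimum reliable difference = 1.96 * SE_diff ≈ 1.96 * 9.03502 ≈ 17.70864

17.71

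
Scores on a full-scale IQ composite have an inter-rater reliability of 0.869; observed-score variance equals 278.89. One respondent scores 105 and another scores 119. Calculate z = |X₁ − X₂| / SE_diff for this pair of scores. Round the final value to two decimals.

1.64

σ = 278.89^(1/2) = 16.7000
The standard error of measurement is 16.7000·√(1 − 0.8690) ≈ 16.7000·0.3619 ≈ 6.0444.
SE_diff = SEM · √2 ≈ 6.0444 · 1.4142 ≈ 8.5481
z = |105 − 119| / 8.5481 = 14 / 8.5481 ≈ 1.6378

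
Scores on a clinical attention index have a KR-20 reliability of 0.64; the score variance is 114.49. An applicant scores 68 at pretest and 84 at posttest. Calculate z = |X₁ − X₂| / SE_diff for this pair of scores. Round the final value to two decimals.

SD = √114.49 ≈ 10.700
The standard error of measurement is 10.700*√(1 − 0.640) ≈ 10.700*0.600 ≈ 6.420.
Standard error of the difference = 6.420·√2 ≈ 9.079
z = 16 / 9.079 ≈ 1.762

1.76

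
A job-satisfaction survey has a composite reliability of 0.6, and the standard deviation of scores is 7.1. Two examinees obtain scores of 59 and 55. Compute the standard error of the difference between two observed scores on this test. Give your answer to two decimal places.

6.35

SEM = 7.100 * √(1 − 0.600) = 7.100 * √0.400 ≈ 7.100 * 0.632 ≈ 4.490
SE_diff = SEM * √2 ≈ 4.490 * 1.414 ≈ 6.350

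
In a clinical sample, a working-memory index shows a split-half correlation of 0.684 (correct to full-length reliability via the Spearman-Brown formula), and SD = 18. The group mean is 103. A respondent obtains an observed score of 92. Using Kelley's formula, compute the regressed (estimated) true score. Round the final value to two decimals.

r_full = 2·0.684 / (1 + 0.684) ≈ 0.8124
T̂ = r·X + (1 − r)·M = 0.8124*92 + 0.1876*103 ≈ 74.7363 + 19.3278 ≈ 94.0641

94.06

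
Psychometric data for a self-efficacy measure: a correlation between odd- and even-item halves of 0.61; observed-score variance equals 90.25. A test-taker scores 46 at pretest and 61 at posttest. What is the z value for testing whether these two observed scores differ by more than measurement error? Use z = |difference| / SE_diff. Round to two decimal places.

SD = √90.25 ≈ 9.500
Spearman-Brown: r = 2(0.61) / (1 + 0.61) = 1.220 / 1.610 ≈ 0.758
SEM = 9.500 × √(1 − 0.758) = 9.500 × √0.242 ≈ 9.500 × 0.492 ≈ 4.676
Standard error of the difference = 4.676·√2 ≈ 6.612
z = |46 − 61| / 6.612 = 15 / 6.612 ≈ 2.268

2.27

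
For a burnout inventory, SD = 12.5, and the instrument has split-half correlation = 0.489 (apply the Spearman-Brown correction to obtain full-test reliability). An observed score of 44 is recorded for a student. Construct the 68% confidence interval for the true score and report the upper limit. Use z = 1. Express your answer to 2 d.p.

51.32

Full-length reliability (Spearman-Brown) = 2(0.489)/(1+0.489) ≈ 0.6568
SEM = 12.5000*√(1 − 0.6568) ≈ 7.3227
Half-width = 1*7.3227 ≈ 7.3227
Upper limit = 44 + 7.3227 ≈ 51.3227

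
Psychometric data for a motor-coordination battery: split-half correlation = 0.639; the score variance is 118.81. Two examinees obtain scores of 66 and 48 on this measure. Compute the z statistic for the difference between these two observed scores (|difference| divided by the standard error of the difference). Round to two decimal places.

2.49

SD = √118.81 = 10.9000
Spearman-Brown: r = 2(0.639) / (1 + 0.639) = 1.2780 / 1.6390 ≈ 0.7797
SEM = 10.9000 · √(1 − 0.7797) = 10.9000 · √0.2203 ≈ 10.9000 · 0.4693 ≈ 5.1155
Standard error of the difference = 5.1155·√2 ≈ 7.2345
z = |66 − 48| / 7.2345 = 18 / 7.2345 ≈ 2.4881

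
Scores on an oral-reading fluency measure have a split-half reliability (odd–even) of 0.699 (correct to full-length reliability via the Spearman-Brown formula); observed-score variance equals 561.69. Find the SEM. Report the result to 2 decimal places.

SD = √561.69 ≈ 23.70000
r_full = 2·0.699 / (1 + 0.699) ≈ 0.82284
SEM = 23.70000 * √(1 − 0.82284) = 23.70000 * √0.17716 ≈ 23.70000 * 0.42091 ≈ 9.97551

9.98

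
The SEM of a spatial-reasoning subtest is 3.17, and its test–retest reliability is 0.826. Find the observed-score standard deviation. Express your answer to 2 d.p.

7.60

SD = SEM / √(1 − r) = 3.17 / √0.174 ≃ 3.17 / 0.417 ≃ 7.599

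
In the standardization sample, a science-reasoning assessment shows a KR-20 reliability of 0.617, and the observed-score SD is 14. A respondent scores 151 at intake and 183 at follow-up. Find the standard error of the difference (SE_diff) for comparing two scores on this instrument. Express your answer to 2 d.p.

12.25

SEM = 14.0000 * √(1 − 0.6170) = 14.0000 * √0.3830 ≈ 14.0000 * 0.6189 ≈ 8.6642
SE_diff = SEM * √2 ≈ 8.6642 * 1.4142 ≈ 12.2530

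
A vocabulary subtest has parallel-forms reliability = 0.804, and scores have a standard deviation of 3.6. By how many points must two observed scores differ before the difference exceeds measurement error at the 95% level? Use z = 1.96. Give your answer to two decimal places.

SEM = 3.600 × √(1 − 0.804) = 3.600 × √0.196 ≈ 3.600 × 0.443 ≈ 1.594
SE_diff = SEM × √2 ≈ 1.594 × 1.414 ≈ 2.254
Minimum reliable difference = 1.96 × SE_diff ≈ 1.96 × 2.254 ≈ 4.418

4.42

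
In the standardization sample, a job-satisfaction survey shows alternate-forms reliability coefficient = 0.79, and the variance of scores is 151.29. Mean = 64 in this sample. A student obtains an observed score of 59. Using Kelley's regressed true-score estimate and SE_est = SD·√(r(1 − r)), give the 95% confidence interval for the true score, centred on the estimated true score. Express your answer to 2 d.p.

SD = √151.29 ≈ 12.3000
T̂ = 0.7900(59) + 0.2100(64) ≈ 60.0500
SE_est = SD × √(r(1 − r)) = 12.3000 × √0.1659 ≈ 12.3000 × 0.4073 ≈ 5.0099
95% CI: 60.0500 ± 9.8194 ≈ (50.2306, 69.8694)

[50.23, 69.87]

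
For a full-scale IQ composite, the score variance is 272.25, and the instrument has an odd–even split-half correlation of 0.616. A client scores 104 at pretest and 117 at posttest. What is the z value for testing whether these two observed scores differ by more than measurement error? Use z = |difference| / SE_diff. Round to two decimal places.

SD = √272.25 ≈ 16.50000
Spearman-Brown: r = 2(0.616) / (1 + 0.616) = 1.23200 / 1.61600 ≈ 0.76238
SEM = 16.50000*√(1 − 0.76238) ≈ 8.04320
SE_diff = √2 * SEM ≈ 11.37480
z = 13 / 11.37480 ≈ 1.14288

1.14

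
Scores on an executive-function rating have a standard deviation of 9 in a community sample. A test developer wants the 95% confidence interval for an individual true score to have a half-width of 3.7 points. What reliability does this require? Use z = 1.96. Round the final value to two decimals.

0.96

Required SEM = 3.7 / 1.96 ≈ 1.88776
r = 1 − (SEM / SD)² = 1 − (1.88776 / 9)² ≈ 1 − 0.04400 ≈ 0.95600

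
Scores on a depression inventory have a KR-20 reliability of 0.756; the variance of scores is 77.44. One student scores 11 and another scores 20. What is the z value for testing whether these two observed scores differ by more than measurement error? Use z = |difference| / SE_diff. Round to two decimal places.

SD = √77.44 = 8.800
SEM = 8.800*√(1 − 0.756) ≈ 4.347
SE_diff = √2 * SEM ≈ 6.147
z = |11 − 20| / 6.147 = 9 / 6.147 ≈ 1.464

1.46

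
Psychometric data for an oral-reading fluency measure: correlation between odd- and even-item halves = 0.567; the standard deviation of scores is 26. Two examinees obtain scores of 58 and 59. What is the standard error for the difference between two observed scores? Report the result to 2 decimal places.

19.33

Full-length reliability (Spearman-Brown) = 2(0.567)/(1+0.567) ≈ 0.7237
SEM = 26.0000 * √(1 − 0.7237) = 26.0000 * √0.2763 ≈ 26.0000 * 0.5257 ≈ 13.6673
Standard error of the difference = 13.6673·√2 ≈ 19.3285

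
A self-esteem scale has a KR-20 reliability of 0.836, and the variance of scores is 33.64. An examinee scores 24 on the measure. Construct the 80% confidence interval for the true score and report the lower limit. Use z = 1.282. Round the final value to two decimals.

20.99

σ = 33.64^(1/2) = 5.8000
SEM = 5.8000·√(1 − 0.8360) ≃ 2.3488
Margin = 1.282 · 2.3488 ≃ 3.0112
Lower bound: 24 − 3.0112 = 20.9888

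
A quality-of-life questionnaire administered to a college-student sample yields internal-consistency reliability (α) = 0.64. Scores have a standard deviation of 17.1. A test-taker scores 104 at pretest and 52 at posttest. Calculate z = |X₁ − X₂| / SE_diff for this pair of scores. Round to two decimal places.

3.58

SEM = 17.100 * √(1 − 0.640) = 17.100 * √0.360 ≈ 17.100 * 0.600 ≈ 10.260
SE_diff = √2 * SEM ≈ 14.510
z = |104 − 52| / 14.510 = 52 / 14.510 ≈ 3.584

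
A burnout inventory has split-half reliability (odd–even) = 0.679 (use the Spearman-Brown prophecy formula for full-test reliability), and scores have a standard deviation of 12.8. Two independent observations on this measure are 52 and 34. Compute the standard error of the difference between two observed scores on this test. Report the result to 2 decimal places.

Spearman-Brown: r = 2(0.679) / (1 + 0.679) = 1.358 / 1.679 ≃ 0.809
The standard error of measurement is 12.800*√(1 − 0.809) ≃ 12.800*0.437 ≃ 5.597.
SE_diff = SEM * √2 ≃ 5.597 * 1.414 ≃ 7.915

7.92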